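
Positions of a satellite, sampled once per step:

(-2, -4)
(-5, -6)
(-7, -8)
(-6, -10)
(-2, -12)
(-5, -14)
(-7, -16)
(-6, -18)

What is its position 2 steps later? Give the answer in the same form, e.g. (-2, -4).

The first coordinate repeats the cycle [-2, -5, -7, -6] with period 4; step 9 mod 4 = 1, giving -5.
The second coordinate changes by -2 each step, so at step 9 it is -4 + 9·(-2) = -22.

(-5, -22)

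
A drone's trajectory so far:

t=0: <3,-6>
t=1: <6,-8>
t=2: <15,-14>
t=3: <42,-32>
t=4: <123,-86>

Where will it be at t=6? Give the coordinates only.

Consecutive displacements <+3,-2>, <+9,-6>, <+27,-18>, <+81,-54> scale by a factor of 3 each step.
step 5: <123,-86> + <+243,-162> → <366,-248>
step 6: <366,-248> + <+729,-486> → <1095,-734>

<1095,-734>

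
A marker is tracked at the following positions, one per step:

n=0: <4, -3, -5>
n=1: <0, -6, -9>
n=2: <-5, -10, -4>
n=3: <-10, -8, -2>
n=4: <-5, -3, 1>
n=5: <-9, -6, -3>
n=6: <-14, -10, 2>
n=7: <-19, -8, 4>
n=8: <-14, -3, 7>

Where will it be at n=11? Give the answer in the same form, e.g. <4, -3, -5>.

Differencing gives <-4, -3, -4>, <-5, -4, +5>, <-5, +2, +2>, <+5, +5, +3>, <-4, -3, -4>, <-5, -4, +5>, <-5, +2, +2>, <+5, +5, +3>. This is the pattern <-4, -3, -4>, <-5, -4, +5>, <-5, +2, +2>, <+5, +5, +3> repeated.
step 9: apply <-4, -3, -4> → <-18, -6, 3>
step 10: apply <-5, -4, +5> → <-23, -10, 8>
step 11: apply <-5, +2, +2> → <-28, -8, 10>

<-28, -8, 10>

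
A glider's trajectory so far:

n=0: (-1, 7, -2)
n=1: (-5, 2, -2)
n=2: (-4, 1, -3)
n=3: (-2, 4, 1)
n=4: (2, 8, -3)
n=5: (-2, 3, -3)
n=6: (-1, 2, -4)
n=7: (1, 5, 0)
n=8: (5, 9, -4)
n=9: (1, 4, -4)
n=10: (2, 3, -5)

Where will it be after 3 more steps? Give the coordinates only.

(4, 5, -5)

Differencing gives (-4, -5, +0), (+1, -1, -1), (+2, +3, +4), (+4, +4, -4), (-4, -5, +0), (+1, -1, -1), (+2, +3, +4), (+4, +4, -4), (-4, -5, +0), (+1, -1, -1). This is the pattern (-4, -5, +0), (+1, -1, -1), (+2, +3, +4), (+4, +4, -4) repeated.
step 11: apply (+2, +3, +4) → (4, 6, -1)
step 12: apply (+4, +4, -4) → (8, 10, -5)
step 13: apply (-4, -5, +0) → (4, 5, -5)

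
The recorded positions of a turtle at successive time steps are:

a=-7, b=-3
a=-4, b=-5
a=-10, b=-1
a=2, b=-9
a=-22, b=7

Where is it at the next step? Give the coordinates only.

The jumps are (+3, -2), (-6, +4), (+12, -8), (-24, +16) — a geometric progression with ratio -2.
step 5: a=-22, b=7 + (+48, -32) → a=26, b=-25

a=26, b=-25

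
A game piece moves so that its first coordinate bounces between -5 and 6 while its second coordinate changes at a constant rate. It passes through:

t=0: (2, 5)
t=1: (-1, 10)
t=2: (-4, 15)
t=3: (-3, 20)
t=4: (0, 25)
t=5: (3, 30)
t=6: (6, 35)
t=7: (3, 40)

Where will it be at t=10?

The first coordinate travels 3 per step and bounces off the walls at -5 and 6.
  step 8: 3 → 0
  step 9: 0 → -3
  step 10: -3 → -4
The second coordinate changes by +5 each step: at step 10 it is 55.

(-4, 55)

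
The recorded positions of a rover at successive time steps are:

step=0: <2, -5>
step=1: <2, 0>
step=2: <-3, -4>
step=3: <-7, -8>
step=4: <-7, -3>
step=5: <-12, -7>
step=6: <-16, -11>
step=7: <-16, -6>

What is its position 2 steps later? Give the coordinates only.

<-25, -14>

The moves between consecutive positions are <+0, +5>, <-5, -4>, <-4, -4>, <+0, +5>, <-5, -4>, <-4, -4>, <+0, +5>; they repeat the 3-cycle [<+0, +5>, <-5, -4>, <-4, -4>].
step 8: apply <-5, -4> → <-21, -10>
step 9: apply <-4, -4> → <-25, -14>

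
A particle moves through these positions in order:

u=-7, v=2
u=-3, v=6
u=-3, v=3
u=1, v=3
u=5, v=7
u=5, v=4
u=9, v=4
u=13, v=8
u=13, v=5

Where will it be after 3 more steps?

u=21, v=6

Differencing gives (+4,+4), (+0,-3), (+4,+0), (+4,+4), (+0,-3), (+4,+0), (+4,+4), (+0,-3). This is the pattern (+4,+4), (+0,-3), (+4,+0) repeated.
step 9: apply (+4,+0) → u=17, v=5
step 10: apply (+4,+4) → u=21, v=9
step 11: apply (+0,-3) → u=21, v=6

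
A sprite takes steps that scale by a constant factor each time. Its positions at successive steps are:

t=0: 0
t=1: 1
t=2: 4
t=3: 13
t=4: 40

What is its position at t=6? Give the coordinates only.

364

The jumps are +1, +3, +9, +27 — a geometric progression with ratio 3.
step 5: 40 + 81 → 121
step 6: 121 + 243 → 364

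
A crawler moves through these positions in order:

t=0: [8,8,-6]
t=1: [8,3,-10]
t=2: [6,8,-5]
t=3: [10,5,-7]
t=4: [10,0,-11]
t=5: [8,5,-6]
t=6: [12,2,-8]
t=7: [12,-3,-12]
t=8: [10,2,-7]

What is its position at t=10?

[14,-6,-13]

The moves between consecutive positions are [+0,-5,-4], [-2,+5,+5], [+4,-3,-2], [+0,-5,-4], [-2,+5,+5], [+4,-3,-2], [+0,-5,-4], [-2,+5,+5]; they repeat the 3-cycle [[+0,-5,-4], [-2,+5,+5], [+4,-3,-2]].
step 9: apply [+4,-3,-2] → [14,-1,-9]
step 10: apply [+0,-5,-4] → [14,-6,-13]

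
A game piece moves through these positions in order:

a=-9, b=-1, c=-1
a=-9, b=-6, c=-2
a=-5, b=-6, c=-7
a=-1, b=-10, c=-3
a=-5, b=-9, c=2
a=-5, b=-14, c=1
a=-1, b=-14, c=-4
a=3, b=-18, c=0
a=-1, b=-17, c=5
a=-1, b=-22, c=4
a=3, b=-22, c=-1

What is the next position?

a=7, b=-26, c=3

Step-to-step displacements: (+0,-5,-1), (+4,+0,-5), (+4,-4,+4), (-4,+1,+5), (+0,-5,-1), (+4,+0,-5), (+4,-4,+4), (-4,+1,+5), (+0,-5,-1), (+4,+0,-5) — a repeating cycle of length 4.
step 11: apply (+4,-4,+4) → a=7, b=-26, c=3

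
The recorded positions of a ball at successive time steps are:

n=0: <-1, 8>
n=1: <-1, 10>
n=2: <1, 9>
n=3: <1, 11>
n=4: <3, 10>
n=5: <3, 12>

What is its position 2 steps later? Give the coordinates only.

The moves between consecutive positions are <+0, +2>, <+2, -1>, <+0, +2>, <+2, -1>, <+0, +2>; they repeat the 2-cycle [<+0, +2>, <+2, -1>].
step 6: apply <+2, -1> → <5, 11>
step 7: apply <+0, +2> → <5, 13>

<5, 13>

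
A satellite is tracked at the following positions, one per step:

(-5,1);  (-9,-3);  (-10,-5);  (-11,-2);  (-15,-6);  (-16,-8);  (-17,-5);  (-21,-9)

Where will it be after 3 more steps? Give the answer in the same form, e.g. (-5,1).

(-27,-12)

Differencing gives (-4,-4), (-1,-2), (-1,+3), (-4,-4), (-1,-2), (-1,+3), (-4,-4). This is the pattern (-4,-4), (-1,-2), (-1,+3) repeated.
step 8: apply (-1,-2) → (-22,-11)
step 9: apply (-1,+3) → (-23,-8)
step 10: apply (-4,-4) → (-27,-12)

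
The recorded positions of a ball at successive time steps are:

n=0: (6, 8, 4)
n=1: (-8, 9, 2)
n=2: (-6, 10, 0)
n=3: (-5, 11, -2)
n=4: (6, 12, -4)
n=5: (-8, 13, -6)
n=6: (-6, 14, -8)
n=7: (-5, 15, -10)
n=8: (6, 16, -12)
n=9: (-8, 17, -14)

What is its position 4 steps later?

(-8, 21, -22)

First: cycles through 6, -8, -6, -5 every 4 steps. Step 13 lands at position 1 of the cycle → -8.
Second: linear, +1 per step → 21 at step 13.
Third: linear, -2 per step → -22 at step 13.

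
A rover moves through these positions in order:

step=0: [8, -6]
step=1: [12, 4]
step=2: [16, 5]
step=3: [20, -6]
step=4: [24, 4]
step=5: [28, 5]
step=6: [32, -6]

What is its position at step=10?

[48, 4]

The first coordinate changes by +4 each step, so at step 10 it is 8 + 10·(4) = 48.
The second coordinate repeats the cycle [-6, 4, 5] with period 3; step 10 mod 3 = 1, giving 4.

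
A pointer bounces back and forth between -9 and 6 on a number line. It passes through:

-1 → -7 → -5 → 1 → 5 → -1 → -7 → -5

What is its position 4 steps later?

-7

The value travels 6 per step and bounces off the walls at -9 and 6.
  step 8: -5 → 1
  step 9: 1 → 5
  step 10: 5 → -1
  step 11: -1 → -7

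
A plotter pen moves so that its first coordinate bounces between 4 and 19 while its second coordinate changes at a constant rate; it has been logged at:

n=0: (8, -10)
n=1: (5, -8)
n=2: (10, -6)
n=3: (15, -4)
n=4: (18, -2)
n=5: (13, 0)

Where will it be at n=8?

The first coordinate travels 5 per step and bounces off the walls at 4 and 19.
  step 6: 13 → 8
  step 7: 8 → 5
  step 8: 5 → 10
The second coordinate changes by +2 each step: at step 8 it is 6.

(10, 6)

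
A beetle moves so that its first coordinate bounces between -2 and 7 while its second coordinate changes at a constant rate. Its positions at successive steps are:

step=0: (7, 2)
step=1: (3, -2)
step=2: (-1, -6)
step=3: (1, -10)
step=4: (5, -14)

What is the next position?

The first coordinate reflects between -2 and 7, moving 4 per step.
  step 5: 5 → 5
The second coordinate changes by -4 each step: at step 5 it is -18.

(5, -18)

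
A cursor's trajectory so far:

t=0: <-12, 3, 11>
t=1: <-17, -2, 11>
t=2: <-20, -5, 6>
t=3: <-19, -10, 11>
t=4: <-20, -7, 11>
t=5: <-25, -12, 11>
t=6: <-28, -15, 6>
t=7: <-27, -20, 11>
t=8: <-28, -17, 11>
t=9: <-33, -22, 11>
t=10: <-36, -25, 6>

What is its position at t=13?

The moves between consecutive positions are <-5, -5, +0>, <-3, -3, -5>, <+1, -5, +5>, <-1, +3, +0>, <-5, -5, +0>, <-3, -3, -5>, <+1, -5, +5>, <-1, +3, +0>, <-5, -5, +0>, <-3, -3, -5>; they repeat the 4-cycle [<-5, -5, +0>, <-3, -3, -5>, <+1, -5, +5>, <-1, +3, +0>].
step 11: apply <+1, -5, +5> → <-35, -30, 11>
step 12: apply <-1, +3, +0> → <-36, -27, 11>
step 13: apply <-5, -5, +0> → <-41, -32, 11>

<-41, -32, 11>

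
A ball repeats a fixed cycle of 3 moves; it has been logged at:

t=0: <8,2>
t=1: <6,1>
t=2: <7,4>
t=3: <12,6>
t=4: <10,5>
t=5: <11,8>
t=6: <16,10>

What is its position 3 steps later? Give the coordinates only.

Step-to-step displacements: <-2,-1>, <+1,+3>, <+5,+2>, <-2,-1>, <+1,+3>, <+5,+2> — a repeating cycle of length 3.
step 7: apply <-2,-1> → <14,9>
step 8: apply <+1,+3> → <15,12>
step 9: apply <+5,+2> → <20,14>

<20,14>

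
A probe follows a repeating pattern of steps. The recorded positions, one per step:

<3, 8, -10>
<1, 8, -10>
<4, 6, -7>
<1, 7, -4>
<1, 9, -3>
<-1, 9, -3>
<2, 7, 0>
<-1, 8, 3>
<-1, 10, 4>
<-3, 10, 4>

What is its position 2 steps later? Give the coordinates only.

<-3, 9, 10>

Step-to-step displacements: <-2, +0, +0>, <+3, -2, +3>, <-3, +1, +3>, <+0, +2, +1>, <-2, +0, +0>, <+3, -2, +3>, <-3, +1, +3>, <+0, +2, +1>, <-2, +0, +0> — a repeating cycle of length 4.
step 10: apply <+3, -2, +3> → <0, 8, 7>
step 11: apply <-3, +1, +3> → <-3, 9, 10>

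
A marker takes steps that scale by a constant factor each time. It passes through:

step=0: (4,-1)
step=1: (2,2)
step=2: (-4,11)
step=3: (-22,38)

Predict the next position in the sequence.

(-76,119)

The jumps are (-2,+3), (-6,+9), (-18,+27) — a geometric progression with ratio 3.
step 4: (-22,38) + (-54,+81) → (-76,119)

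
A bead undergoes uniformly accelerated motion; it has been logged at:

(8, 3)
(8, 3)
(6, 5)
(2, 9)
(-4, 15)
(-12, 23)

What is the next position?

Taking differences between consecutive positions: (+0, +0), (-2, +2), (-4, +4), (-6, +6), (-8, +8). These grow by (-2, +2) each step.
step 6: (-12, 23) + (-10, +10) → (-22, 33)

(-22, 33)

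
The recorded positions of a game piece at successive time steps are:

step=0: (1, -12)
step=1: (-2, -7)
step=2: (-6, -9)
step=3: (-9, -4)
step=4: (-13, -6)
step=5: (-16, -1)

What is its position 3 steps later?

(-27, 0)

Step-to-step displacements: (-3, +5), (-4, -2), (-3, +5), (-4, -2), (-3, +5) — a repeating cycle of length 2.
step 6: apply (-4, -2) → (-20, -3)
step 7: apply (-3, +5) → (-23, 2)
step 8: apply (-4, -2) → (-27, 0)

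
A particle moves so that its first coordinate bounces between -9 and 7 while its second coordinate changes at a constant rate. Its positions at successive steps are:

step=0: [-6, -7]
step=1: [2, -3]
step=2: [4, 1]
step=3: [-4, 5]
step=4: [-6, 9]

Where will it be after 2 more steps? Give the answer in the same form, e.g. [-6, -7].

The first coordinate reflects between -9 and 7, moving 8 per step.
  step 5: -6 → 2
  step 6: 2 → 4
The second coordinate changes by +4 each step: at step 6 it is 17.

[4, 17]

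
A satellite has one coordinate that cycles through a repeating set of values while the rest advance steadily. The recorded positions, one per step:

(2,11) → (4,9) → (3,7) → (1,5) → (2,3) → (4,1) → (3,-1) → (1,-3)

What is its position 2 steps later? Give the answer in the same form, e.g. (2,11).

First: cycles through 2, 4, 3, 1 every 4 steps. Step 9 lands at position 1 of the cycle → 4.
Second: linear, -2 per step → -7 at step 9.

(4,-7)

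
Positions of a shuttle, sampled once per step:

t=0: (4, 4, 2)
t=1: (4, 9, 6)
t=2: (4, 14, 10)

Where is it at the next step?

(4, 19, 14)

Each step adds (+0, +5, +4) to the position.
step 3: (4, 14, 10) + (+0, +5, +4) → (4, 19, 14)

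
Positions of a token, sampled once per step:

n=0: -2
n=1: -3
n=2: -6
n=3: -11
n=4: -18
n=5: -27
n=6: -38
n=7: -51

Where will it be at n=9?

Successive displacements: -1, -3, -5, -7, -9, -11, -13 — each changes by -2.
step 8: -51 − 15 → -66
step 9: -66 − 17 → -83

-83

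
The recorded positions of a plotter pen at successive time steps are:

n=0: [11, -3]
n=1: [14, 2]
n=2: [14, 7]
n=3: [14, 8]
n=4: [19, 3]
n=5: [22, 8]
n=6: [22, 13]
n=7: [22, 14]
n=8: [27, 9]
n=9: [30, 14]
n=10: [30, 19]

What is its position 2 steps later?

[35, 15]

Differencing gives [+3, +5], [+0, +5], [+0, +1], [+5, -5], [+3, +5], [+0, +5], [+0, +1], [+5, -5], [+3, +5], [+0, +5]. This is the pattern [+3, +5], [+0, +5], [+0, +1], [+5, -5] repeated.
step 11: apply [+0, +1] → [30, 20]
step 12: apply [+5, -5] → [35, 15]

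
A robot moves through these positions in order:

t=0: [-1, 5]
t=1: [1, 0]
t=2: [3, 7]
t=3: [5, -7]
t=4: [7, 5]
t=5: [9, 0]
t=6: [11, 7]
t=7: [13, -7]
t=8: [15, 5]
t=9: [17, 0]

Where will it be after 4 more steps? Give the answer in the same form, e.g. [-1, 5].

First: linear, +2 per step → 25 at step 13.
Second: cycles through 5, 0, 7, -7 every 4 steps. Step 13 lands at position 1 of the cycle → 0.

[25, 0]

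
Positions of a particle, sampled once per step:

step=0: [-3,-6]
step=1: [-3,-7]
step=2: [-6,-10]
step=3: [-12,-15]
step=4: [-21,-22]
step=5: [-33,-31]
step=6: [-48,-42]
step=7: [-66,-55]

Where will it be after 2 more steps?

[-111,-87]

First differences are [+0,-1], [-3,-3], [-6,-5], [-9,-7], [-12,-9], [-15,-11], [-18,-13]; their common second difference is [-3,-2] (constant acceleration).
step 8: [-66,-55] + [-21,-15] → [-87,-70]
step 9: [-87,-70] + [-24,-17] → [-111,-87]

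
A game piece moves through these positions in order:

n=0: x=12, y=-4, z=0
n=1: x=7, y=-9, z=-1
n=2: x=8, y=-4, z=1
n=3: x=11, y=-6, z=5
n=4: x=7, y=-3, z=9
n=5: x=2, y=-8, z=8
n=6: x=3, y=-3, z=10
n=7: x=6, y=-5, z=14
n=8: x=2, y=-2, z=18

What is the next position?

Differencing gives (-5, -5, -1), (+1, +5, +2), (+3, -2, +4), (-4, +3, +4), (-5, -5, -1), (+1, +5, +2), (+3, -2, +4), (-4, +3, +4). This is the pattern (-5, -5, -1), (+1, +5, +2), (+3, -2, +4), (-4, +3, +4) repeated.
step 9: apply (-5, -5, -1) → x=-3, y=-7, z=17

x=-3, y=-7, z=17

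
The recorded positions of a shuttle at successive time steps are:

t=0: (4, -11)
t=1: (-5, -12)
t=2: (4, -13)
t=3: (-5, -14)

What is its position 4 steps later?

(-5, -18)

The first coordinate repeats the cycle [4, -5] with period 2; step 7 mod 2 = 1, giving -5.
The second coordinate changes by -1 each step, so at step 7 it is -11 + 7·(-1) = -18.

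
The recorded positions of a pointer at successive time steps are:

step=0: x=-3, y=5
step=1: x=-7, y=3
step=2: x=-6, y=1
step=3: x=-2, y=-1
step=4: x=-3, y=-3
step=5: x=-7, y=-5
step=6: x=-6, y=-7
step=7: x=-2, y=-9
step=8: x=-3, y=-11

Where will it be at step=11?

X: cycles through -3, -7, -6, -2 every 4 steps. Step 11 lands at position 3 of the cycle → -2.
Y: linear, -2 per step → -17 at step 11.

x=-2, y=-17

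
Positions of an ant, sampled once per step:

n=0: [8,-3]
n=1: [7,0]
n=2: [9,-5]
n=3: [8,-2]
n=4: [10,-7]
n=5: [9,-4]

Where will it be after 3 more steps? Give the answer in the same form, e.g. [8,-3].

[12,-11]

The moves between consecutive positions are [-1,+3], [+2,-5], [-1,+3], [+2,-5], [-1,+3]; they repeat the 2-cycle [[-1,+3], [+2,-5]].
step 6: apply [+2,-5] → [11,-9]
step 7: apply [-1,+3] → [10,-6]
step 8: apply [+2,-5] → [12,-11]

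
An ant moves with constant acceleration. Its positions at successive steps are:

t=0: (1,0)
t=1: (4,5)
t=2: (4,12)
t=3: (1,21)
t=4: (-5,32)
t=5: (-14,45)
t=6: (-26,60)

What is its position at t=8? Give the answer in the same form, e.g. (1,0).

Taking differences between consecutive positions: (+3,+5), (+0,+7), (-3,+9), (-6,+11), (-9,+13), (-12,+15). These grow by (-3,+2) each step.
step 7: (-26,60) + (-15,+17) → (-41,77)
step 8: (-41,77) + (-18,+19) → (-59,96)

(-59,96)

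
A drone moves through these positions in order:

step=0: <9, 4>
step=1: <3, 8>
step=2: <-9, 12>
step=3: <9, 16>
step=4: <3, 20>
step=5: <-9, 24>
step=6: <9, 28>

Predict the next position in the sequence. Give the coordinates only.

First: cycles through 9, 3, -9 every 3 steps. Step 7 lands at position 1 of the cycle → 3.
Second: linear, +4 per step → 32 at step 7.

<3, 32>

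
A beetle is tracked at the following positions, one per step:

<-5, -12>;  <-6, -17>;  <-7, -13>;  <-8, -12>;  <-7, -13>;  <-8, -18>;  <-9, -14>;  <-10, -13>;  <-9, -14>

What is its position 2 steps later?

Step-to-step displacements: <-1, -5>, <-1, +4>, <-1, +1>, <+1, -1>, <-1, -5>, <-1, +4>, <-1, +1>, <+1, -1> — a repeating cycle of length 4.
step 9: apply <-1, -5> → <-10, -19>
step 10: apply <-1, +4> → <-11, -15>

<-11, -15>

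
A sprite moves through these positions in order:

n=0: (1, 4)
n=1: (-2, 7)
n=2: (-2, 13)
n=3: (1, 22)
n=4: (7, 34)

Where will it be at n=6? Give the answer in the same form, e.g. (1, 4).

(28, 67)

Taking differences between consecutive positions: (-3, +3), (+0, +6), (+3, +9), (+6, +12). These grow by (+3, +3) each step.
step 5: (7, 34) + (+9, +15) → (16, 49)
step 6: (16, 49) + (+12, +18) → (28, 67)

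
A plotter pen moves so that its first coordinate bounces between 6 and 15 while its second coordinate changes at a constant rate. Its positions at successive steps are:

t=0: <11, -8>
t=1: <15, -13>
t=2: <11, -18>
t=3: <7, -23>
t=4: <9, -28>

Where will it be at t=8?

The first coordinate reflects between 6 and 15, moving 4 per step.
  step 5: 9 → 13
  step 6: 13 → 13
  step 7: 13 → 9
  step 8: 9 → 7
The second coordinate changes by -5 each step: at step 8 it is -48.

<7, -48>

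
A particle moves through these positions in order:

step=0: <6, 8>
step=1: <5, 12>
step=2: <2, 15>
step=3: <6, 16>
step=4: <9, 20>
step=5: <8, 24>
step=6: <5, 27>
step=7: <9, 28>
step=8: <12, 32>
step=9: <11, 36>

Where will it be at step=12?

<15, 44>

Differencing gives <-1, +4>, <-3, +3>, <+4, +1>, <+3, +4>, <-1, +4>, <-3, +3>, <+4, +1>, <+3, +4>, <-1, +4>. This is the pattern <-1, +4>, <-3, +3>, <+4, +1>, <+3, +4> repeated.
step 10: apply <-3, +3> → <8, 39>
step 11: apply <+4, +1> → <12, 40>
step 12: apply <+3, +4> → <15, 44>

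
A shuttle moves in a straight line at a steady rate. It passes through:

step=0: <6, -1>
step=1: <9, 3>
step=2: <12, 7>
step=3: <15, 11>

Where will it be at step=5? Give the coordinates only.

<21, 19>

The position changes by <+3, +4> every step.
step 4: <15, 11> + <+3, +4> → <18, 15>
step 5: <18, 15> + <+3, +4> → <21, 19>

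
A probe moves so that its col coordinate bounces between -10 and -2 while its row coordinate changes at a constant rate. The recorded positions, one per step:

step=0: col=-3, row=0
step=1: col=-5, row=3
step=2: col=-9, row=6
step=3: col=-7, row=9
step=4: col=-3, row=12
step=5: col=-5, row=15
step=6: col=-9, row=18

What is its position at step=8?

The col coordinate reflects between -10 and -2, moving 4 per step.
  step 7: -9 → -7
  step 8: -7 → -3
The row coordinate changes by +3 each step: at step 8 it is 24.

col=-3, row=24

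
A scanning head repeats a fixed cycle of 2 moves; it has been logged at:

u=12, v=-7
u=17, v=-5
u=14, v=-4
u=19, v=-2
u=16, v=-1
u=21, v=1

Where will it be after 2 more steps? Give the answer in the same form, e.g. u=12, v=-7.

The moves between consecutive positions are (+5, +2), (-3, +1), (+5, +2), (-3, +1), (+5, +2); they repeat the 2-cycle [(+5, +2), (-3, +1)].
step 6: apply (-3, +1) → u=18, v=2
step 7: apply (+5, +2) → u=23, v=4

u=23, v=4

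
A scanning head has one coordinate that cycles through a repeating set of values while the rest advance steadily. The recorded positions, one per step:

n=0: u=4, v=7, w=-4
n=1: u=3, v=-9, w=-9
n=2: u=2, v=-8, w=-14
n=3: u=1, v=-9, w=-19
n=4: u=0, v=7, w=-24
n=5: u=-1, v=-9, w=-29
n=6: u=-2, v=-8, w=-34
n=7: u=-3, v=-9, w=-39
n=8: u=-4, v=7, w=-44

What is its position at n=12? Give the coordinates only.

u=-8, v=7, w=-64

The u coordinate changes by -1 each step, so at step 12 it is 4 + 12·(-1) = -8.
The v coordinate repeats the cycle [7, -9, -8, -9] with period 4; step 12 mod 4 = 0, giving 7.
The w coordinate changes by -5 each step, so at step 12 it is -4 + 12·(-5) = -64.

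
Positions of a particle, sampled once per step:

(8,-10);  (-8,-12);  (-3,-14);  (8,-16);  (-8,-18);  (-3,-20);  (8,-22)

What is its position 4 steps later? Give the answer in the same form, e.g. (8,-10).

(-8,-30)

First: cycles through 8, -8, -3 every 3 steps. Step 10 lands at position 1 of the cycle → -8.
Second: linear, -2 per step → -30 at step 10.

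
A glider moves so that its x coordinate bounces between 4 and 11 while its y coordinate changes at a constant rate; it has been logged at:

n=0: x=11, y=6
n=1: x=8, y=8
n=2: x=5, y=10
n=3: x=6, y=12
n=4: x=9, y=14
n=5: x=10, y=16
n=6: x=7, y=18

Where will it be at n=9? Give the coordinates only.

x=10, y=24

The x coordinate reflects between 4 and 11, moving 3 per step.
  step 7: 7 → 4
  step 8: 4 → 7
  step 9: 7 → 10
The y coordinate changes by +2 each step: at step 9 it is 24.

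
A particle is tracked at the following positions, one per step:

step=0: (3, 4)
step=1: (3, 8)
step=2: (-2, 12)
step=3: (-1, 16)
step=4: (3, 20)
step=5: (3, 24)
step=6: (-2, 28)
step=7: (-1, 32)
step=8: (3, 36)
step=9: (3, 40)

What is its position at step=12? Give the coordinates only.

(3, 52)

The first coordinate repeats the cycle [3, 3, -2, -1] with period 4; step 12 mod 4 = 0, giving 3.
The second coordinate changes by +4 each step, so at step 12 it is 4 + 12·(4) = 52.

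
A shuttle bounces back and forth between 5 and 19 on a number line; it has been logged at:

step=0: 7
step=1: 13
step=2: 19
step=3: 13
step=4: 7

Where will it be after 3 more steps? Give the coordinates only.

17

The value reflects between 5 and 19, moving 6 per step.
  step 5: 7 → 9
  step 6: 9 → 15
  step 7: 15 → 17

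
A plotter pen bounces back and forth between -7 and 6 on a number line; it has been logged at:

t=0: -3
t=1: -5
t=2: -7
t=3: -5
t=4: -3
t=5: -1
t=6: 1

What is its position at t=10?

The value reflects between -7 and 6, moving 2 per step.
  step 7: 1 → 3
  step 8: 3 → 5
  step 9: 5 → 5
  step 10: 5 → 3

3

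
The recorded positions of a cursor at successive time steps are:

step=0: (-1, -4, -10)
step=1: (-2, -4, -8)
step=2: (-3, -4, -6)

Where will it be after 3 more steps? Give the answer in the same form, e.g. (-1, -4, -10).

(-6, -4, 0)

The position changes by (-1, +0, +2) every step.
step 3: (-3, -4, -6) + (-1, +0, +2) → (-4, -4, -4)
step 4: (-4, -4, -4) + (-1, +0, +2) → (-5, -4, -2)
step 5: (-5, -4, -2) + (-1, +0, +2) → (-6, -4, 0)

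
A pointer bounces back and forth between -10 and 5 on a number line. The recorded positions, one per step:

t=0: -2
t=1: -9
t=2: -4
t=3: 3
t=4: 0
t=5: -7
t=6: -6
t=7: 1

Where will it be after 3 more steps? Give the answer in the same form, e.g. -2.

The value travels 7 per step and bounces off the walls at -10 and 5.
  step 8: 1 → 2
  step 9: 2 → -5
  step 10: -5 → -8

-8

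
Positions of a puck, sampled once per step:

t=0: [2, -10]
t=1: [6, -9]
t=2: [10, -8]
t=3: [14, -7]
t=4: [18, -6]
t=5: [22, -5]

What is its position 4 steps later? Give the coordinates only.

[38, -1]

Constant displacement of [+4, +1] per step.
step 6: [22, -5] + [+4, +1] → [26, -4]
step 7: [26, -4] + [+4, +1] → [30, -3]
step 8: [30, -3] + [+4, +1] → [34, -2]
step 9: [34, -2] + [+4, +1] → [38, -1]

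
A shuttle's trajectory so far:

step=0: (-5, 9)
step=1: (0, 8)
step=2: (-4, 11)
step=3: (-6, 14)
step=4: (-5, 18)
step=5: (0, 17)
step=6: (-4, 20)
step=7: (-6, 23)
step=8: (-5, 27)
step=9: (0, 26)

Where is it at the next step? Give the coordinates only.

Step-to-step displacements: (+5, -1), (-4, +3), (-2, +3), (+1, +4), (+5, -1), (-4, +3), (-2, +3), (+1, +4), (+5, -1) — a repeating cycle of length 4.
step 10: apply (-4, +3) → (-4, 29)

(-4, 29)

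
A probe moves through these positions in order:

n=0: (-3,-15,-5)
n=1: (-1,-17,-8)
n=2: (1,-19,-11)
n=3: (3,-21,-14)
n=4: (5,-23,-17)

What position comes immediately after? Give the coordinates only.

(7,-25,-20)

Constant displacement of (+2,-2,-3) per step.
step 5: (5,-23,-17) + (+2,-2,-3) → (7,-25,-20)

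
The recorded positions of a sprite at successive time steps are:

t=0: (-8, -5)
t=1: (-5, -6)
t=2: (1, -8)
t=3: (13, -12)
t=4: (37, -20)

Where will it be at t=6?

(181, -68)

Step-to-step displacements: (+3, -1), (+6, -2), (+12, -4), (+24, -8); each is 2× the previous.
step 5: (37, -20) + (+48, -16) → (85, -36)
step 6: (85, -36) + (+96, -32) → (181, -68)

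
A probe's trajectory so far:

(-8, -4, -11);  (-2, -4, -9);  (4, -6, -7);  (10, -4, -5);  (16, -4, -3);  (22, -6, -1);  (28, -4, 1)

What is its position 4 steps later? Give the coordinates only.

First: linear, +6 per step → 52 at step 10.
Second: cycles through -4, -4, -6 every 3 steps. Step 10 lands at position 1 of the cycle → -4.
Third: linear, +2 per step → 9 at step 10.

(52, -4, 9)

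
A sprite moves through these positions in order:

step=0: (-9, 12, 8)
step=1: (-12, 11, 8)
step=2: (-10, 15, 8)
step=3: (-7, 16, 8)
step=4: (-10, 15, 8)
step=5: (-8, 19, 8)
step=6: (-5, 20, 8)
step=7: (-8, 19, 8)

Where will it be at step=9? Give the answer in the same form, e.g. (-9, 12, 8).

Differencing gives (-3, -1, +0), (+2, +4, +0), (+3, +1, +0), (-3, -1, +0), (+2, +4, +0), (+3, +1, +0), (-3, -1, +0). This is the pattern (-3, -1, +0), (+2, +4, +0), (+3, +1, +0) repeated.
step 8: apply (+2, +4, +0) → (-6, 23, 8)
step 9: apply (+3, +1, +0) → (-3, 24, 8)

(-3, 24, 8)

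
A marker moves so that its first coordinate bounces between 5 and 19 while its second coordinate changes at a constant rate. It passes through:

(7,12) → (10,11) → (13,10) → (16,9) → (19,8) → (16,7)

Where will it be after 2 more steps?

(10,5)

The first coordinate travels 3 per step and bounces off the walls at 5 and 19.
  step 6: 16 → 13
  step 7: 13 → 10
The second coordinate changes by -1 each step: at step 7 it is 5.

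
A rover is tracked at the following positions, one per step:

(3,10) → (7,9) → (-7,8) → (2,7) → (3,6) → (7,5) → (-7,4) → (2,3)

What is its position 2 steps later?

(7,1)

The first coordinate repeats the cycle [3, 7, -7, 2] with period 4; step 9 mod 4 = 1, giving 7.
The second coordinate changes by -1 each step, so at step 9 it is 10 + 9·(-1) = 1.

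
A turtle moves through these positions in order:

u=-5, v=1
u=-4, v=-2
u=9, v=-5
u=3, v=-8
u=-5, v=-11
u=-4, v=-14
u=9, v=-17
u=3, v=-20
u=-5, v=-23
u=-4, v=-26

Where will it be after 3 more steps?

u=-5, v=-35

The u coordinate repeats the cycle [-5, -4, 9, 3] with period 4; step 12 mod 4 = 0, giving -5.
The v coordinate changes by -3 each step, so at step 12 it is 1 + 12·(-3) = -35.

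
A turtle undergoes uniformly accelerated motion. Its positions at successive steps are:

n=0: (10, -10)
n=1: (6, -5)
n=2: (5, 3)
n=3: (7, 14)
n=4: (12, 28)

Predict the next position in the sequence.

(20, 45)

Successive displacements: (-4, +5), (-1, +8), (+2, +11), (+5, +14) — each changes by (+3, +3).
step 5: (12, 28) + (+8, +17) → (20, 45)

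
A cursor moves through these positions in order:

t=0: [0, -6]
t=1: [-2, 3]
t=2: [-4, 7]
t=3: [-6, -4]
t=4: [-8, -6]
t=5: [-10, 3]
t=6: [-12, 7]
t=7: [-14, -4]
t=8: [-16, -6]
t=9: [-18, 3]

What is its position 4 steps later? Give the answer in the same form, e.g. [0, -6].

The first coordinate changes by -2 each step, so at step 13 it is 0 + 13·(-2) = -26.
The second coordinate repeats the cycle [-6, 3, 7, -4] with period 4; step 13 mod 4 = 1, giving 3.

[-26, 3]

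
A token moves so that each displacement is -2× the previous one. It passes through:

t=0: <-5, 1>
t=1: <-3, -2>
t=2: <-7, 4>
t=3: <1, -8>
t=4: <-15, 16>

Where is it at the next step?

<17, -32>

The jumps are <+2, -3>, <-4, +6>, <+8, -12>, <-16, +24> — a geometric progression with ratio -2.
step 5: <-15, 16> + <+32, -48> → <17, -32>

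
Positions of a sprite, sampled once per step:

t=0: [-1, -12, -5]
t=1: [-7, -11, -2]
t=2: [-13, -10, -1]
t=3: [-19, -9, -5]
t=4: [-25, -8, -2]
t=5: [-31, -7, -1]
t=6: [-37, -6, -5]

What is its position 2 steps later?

[-49, -4, -1]

First: linear, -6 per step → -49 at step 8.
Second: linear, +1 per step → -4 at step 8.
Third: cycles through -5, -2, -1 every 3 steps. Step 8 lands at position 2 of the cycle → -1.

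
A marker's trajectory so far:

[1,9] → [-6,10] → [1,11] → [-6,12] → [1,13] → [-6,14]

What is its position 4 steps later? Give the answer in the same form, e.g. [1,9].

[-6,18]

First: cycles through 1, -6 every 2 steps. Step 9 lands at position 1 of the cycle → -6.
Second: linear, +1 per step → 18 at step 9.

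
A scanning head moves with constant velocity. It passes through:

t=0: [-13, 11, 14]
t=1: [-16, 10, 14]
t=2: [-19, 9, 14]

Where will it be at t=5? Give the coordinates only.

[-28, 6, 14]

Constant displacement of [-3, -1, +0] per step.
step 3: [-19, 9, 14] + [-3, -1, +0] → [-22, 8, 14]
step 4: [-22, 8, 14] + [-3, -1, +0] → [-25, 7, 14]
step 5: [-25, 7, 14] + [-3, -1, +0] → [-28, 6, 14]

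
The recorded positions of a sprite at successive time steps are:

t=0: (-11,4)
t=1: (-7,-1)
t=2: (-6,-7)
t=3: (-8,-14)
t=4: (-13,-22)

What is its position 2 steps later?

(-32,-41)

Successive displacements: (+4,-5), (+1,-6), (-2,-7), (-5,-8) — each changes by (-3,-1).
step 5: (-13,-22) + (-8,-9) → (-21,-31)
step 6: (-21,-31) + (-11,-10) → (-32,-41)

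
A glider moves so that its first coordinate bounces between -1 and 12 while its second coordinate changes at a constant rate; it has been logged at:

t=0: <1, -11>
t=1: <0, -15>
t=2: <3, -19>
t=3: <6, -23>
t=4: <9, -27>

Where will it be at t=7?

<6, -39>

The first coordinate travels 3 per step and bounces off the walls at -1 and 12.
  step 5: 9 → 12
  step 6: 12 → 9
  step 7: 9 → 6
The second coordinate changes by -4 each step: at step 7 it is -39.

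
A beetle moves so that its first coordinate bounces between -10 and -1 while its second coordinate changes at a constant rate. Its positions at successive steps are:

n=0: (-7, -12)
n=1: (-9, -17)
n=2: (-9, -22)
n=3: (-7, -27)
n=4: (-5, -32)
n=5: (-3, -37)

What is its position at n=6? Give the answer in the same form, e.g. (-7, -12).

(-1, -42)

The first coordinate reflects between -10 and -1, moving 2 per step.
  step 6: -3 → -1
The second coordinate changes by -5 each step: at step 6 it is -42.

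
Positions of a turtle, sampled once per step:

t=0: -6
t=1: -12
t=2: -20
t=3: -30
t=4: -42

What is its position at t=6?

-72

First differences are -6, -8, -10, -12; their common second difference is -2 (constant acceleration).
step 5: -42 − 14 → -56
step 6: -56 − 16 → -72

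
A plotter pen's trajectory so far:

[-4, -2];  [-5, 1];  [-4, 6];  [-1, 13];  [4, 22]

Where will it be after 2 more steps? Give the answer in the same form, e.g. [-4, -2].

[20, 46]

Taking differences between consecutive positions: [-1, +3], [+1, +5], [+3, +7], [+5, +9]. These grow by [+2, +2] each step.
step 5: [4, 22] + [+7, +11] → [11, 33]
step 6: [11, 33] + [+9, +13] → [20, 46]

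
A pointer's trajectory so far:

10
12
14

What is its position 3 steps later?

The position changes by +2 every step.
step 3: 14 + 2 → 16
step 4: 16 + 2 → 18
step 5: 18 + 2 → 20

20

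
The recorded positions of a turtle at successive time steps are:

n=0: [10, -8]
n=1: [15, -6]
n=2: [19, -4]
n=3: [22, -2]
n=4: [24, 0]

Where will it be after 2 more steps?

[25, 4]

Successive displacements: [+5, +2], [+4, +2], [+3, +2], [+2, +2] — each changes by [-1, +0].
step 5: [24, 0] + [+1, +2] → [25, 2]
step 6: [25, 2] + [+0, +2] → [25, 4]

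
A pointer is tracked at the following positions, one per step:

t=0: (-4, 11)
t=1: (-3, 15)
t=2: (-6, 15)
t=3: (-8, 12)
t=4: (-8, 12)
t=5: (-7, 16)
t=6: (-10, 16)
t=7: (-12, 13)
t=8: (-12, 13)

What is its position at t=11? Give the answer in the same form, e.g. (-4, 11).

The moves between consecutive positions are (+1, +4), (-3, +0), (-2, -3), (+0, +0), (+1, +4), (-3, +0), (-2, -3), (+0, +0); they repeat the 4-cycle [(+1, +4), (-3, +0), (-2, -3), (+0, +0)].
step 9: apply (+1, +4) → (-11, 17)
step 10: apply (-3, +0) → (-14, 17)
step 11: apply (-2, -3) → (-16, 14)

(-16, 14)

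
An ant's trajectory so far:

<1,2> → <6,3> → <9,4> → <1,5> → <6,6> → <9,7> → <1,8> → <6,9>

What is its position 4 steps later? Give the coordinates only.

<9,13>

The first coordinate repeats the cycle [1, 6, 9] with period 3; step 11 mod 3 = 2, giving 9.
The second coordinate changes by +1 each step, so at step 11 it is 2 + 11·(1) = 13.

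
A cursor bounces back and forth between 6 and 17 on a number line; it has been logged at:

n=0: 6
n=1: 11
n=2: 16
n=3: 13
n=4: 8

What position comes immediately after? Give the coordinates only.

The value reflects between 6 and 17, moving 5 per step.
  step 5: 8 → 9

9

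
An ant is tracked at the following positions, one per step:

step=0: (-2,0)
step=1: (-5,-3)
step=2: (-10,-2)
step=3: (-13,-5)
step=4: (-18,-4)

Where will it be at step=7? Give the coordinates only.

Step-to-step displacements: (-3,-3), (-5,+1), (-3,-3), (-5,+1) — a repeating cycle of length 2.
step 5: apply (-3,-3) → (-21,-7)
step 6: apply (-5,+1) → (-26,-6)
step 7: apply (-3,-3) → (-29,-9)

(-29,-9)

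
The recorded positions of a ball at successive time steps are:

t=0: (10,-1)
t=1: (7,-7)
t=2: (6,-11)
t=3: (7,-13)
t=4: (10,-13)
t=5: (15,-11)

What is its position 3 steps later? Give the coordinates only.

(42,7)

Successive displacements: (-3,-6), (-1,-4), (+1,-2), (+3,+0), (+5,+2) — each changes by (+2,+2).
step 6: (15,-11) + (+7,+4) → (22,-7)
step 7: (22,-7) + (+9,+6) → (31,-1)
step 8: (31,-1) + (+11,+8) → (42,7)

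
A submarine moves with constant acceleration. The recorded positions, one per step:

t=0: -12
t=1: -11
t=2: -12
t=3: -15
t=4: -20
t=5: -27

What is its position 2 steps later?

-47

Successive displacements: +1, -1, -3, -5, -7 — each changes by -2.
step 6: -27 − 9 → -36
step 7: -36 − 11 → -47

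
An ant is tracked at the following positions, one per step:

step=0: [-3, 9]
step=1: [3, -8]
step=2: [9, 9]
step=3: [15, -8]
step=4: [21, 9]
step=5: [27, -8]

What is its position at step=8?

[45, 9]

First: linear, +6 per step → 45 at step 8.
Second: cycles through 9, -8 every 2 steps. Step 8 lands at position 0 of the cycle → 9.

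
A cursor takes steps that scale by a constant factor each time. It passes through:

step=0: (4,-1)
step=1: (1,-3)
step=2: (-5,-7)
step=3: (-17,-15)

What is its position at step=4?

(-41,-31)

The jumps are (-3,-2), (-6,-4), (-12,-8) — a geometric progression with ratio 2.
step 4: (-17,-15) + (-24,-16) → (-41,-31)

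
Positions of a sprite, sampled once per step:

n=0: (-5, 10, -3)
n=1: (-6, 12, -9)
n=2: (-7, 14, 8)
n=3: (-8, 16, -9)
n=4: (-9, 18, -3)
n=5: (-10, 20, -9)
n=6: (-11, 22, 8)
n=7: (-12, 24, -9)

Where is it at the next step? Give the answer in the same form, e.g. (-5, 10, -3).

The first coordinate changes by -1 each step, so at step 8 it is -5 + 8·(-1) = -13.
The second coordinate changes by +2 each step, so at step 8 it is 10 + 8·(2) = 26.
The third coordinate repeats the cycle [-3, -9, 8, -9] with period 4; step 8 mod 4 = 0, giving -3.

(-13, 26, -3)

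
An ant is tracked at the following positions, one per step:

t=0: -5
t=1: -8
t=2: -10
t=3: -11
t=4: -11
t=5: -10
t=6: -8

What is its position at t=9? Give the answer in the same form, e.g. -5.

First differences are -3, -2, -1, +0, +1, +2; their common second difference is +1 (constant acceleration).
step 7: -8 + 3 → -5
step 8: -5 + 4 → -1
step 9: -1 + 5 → 4

4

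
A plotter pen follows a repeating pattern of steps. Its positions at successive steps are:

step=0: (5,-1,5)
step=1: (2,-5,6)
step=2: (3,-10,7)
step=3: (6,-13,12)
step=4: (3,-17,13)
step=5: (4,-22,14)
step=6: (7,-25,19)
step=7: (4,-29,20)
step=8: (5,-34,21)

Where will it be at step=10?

Step-to-step displacements: (-3,-4,+1), (+1,-5,+1), (+3,-3,+5), (-3,-4,+1), (+1,-5,+1), (+3,-3,+5), (-3,-4,+1), (+1,-5,+1) — a repeating cycle of length 3.
step 9: apply (+3,-3,+5) → (8,-37,26)
step 10: apply (-3,-4,+1) → (5,-41,27)

(5,-41,27)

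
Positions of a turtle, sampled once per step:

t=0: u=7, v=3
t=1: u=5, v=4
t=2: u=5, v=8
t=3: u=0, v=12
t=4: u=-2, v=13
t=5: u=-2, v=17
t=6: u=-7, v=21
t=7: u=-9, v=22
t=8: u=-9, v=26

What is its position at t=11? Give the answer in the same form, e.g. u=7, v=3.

Step-to-step displacements: (-2,+1), (+0,+4), (-5,+4), (-2,+1), (+0,+4), (-5,+4), (-2,+1), (+0,+4) — a repeating cycle of length 3.
step 9: apply (-5,+4) → u=-14, v=30
step 10: apply (-2,+1) → u=-16, v=31
step 11: apply (+0,+4) → u=-16, v=35

u=-16, v=35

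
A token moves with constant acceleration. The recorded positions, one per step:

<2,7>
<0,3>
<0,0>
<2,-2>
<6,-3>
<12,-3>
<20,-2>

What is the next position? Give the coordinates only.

<30,0>

Taking differences between consecutive positions: <-2,-4>, <+0,-3>, <+2,-2>, <+4,-1>, <+6,+0>, <+8,+1>. These grow by <+2,+1> each step.
step 7: <20,-2> + <+10,+2> → <30,0>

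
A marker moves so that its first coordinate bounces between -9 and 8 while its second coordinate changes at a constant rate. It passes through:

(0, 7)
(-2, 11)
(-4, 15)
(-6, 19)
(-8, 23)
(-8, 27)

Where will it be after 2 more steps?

The first coordinate travels 2 per step and bounces off the walls at -9 and 8.
  step 6: -8 → -6
  step 7: -6 → -4
The second coordinate changes by +4 each step: at step 7 it is 35.

(-4, 35)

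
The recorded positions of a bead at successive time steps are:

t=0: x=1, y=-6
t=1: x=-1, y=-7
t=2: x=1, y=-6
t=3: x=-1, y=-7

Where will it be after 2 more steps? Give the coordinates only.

Step-to-step displacements: (-2,-1), (+2,+1), (-2,-1); each is -1× the previous.
step 4: x=-1, y=-7 + (+2,+1) → x=1, y=-6
step 5: x=1, y=-6 + (-2,-1) → x=-1, y=-7

x=-1, y=-7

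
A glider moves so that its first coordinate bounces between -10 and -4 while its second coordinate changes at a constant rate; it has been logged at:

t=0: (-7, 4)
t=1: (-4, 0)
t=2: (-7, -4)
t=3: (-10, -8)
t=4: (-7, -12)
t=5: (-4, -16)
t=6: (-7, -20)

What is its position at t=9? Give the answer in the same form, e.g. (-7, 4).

(-4, -32)

The first coordinate travels 3 per step and bounces off the walls at -10 and -4.
  step 7: -7 → -10
  step 8: -10 → -7
  step 9: -7 → -4
The second coordinate changes by -4 each step: at step 9 it is -32.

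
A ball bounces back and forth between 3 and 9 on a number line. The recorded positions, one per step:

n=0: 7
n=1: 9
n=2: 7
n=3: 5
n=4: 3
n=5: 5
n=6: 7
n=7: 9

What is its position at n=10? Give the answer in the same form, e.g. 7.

The value reflects between 3 and 9, moving 2 per step.
  step 8: 9 → 7
  step 9: 7 → 5
  step 10: 5 → 3

3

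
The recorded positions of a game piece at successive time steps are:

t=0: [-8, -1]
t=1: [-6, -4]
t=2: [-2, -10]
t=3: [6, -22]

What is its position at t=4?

[22, -46]

The jumps are [+2, -3], [+4, -6], [+8, -12] — a geometric progression with ratio 2.
step 4: [6, -22] + [+16, -24] → [22, -46]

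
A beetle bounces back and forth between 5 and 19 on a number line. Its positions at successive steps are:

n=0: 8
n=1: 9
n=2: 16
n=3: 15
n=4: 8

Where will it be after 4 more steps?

8

The value reflects between 5 and 19, moving 7 per step.
  step 5: 8 → 9
  step 6: 9 → 16
  step 7: 16 → 15
  step 8: 15 → 8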